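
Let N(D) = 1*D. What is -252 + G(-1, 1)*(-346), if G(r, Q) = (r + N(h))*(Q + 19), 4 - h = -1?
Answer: -27932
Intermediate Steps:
h = 5 (h = 4 - 1*(-1) = 4 + 1 = 5)
N(D) = D
G(r, Q) = (5 + r)*(19 + Q) (G(r, Q) = (r + 5)*(Q + 19) = (5 + r)*(19 + Q))
-252 + G(-1, 1)*(-346) = -252 + (95 + 5*1 + 19*(-1) + 1*(-1))*(-346) = -252 + (95 + 5 - 19 - 1)*(-346) = -252 + 80*(-346) = -252 - 27680 = -27932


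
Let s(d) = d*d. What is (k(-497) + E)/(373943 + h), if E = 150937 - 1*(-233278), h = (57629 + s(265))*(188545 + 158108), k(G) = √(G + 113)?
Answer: 76843/8864269321 + 8*I*√6/44321346605 ≈ 8.6689e-6 + 4.4213e-10*I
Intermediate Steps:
s(d) = d²
k(G) = √(113 + G)
h = 44320972662 (h = (57629 + 265²)*(188545 + 158108) = (57629 + 70225)*346653 = 127854*346653 = 44320972662)
E = 384215 (E = 150937 + 233278 = 384215)
(k(-497) + E)/(373943 + h) = (√(113 - 497) + 384215)/(373943 + 44320972662) = (√(-384) + 384215)/44321346605 = (8*I*√6 + 384215)*(1/44321346605) = (384215 + 8*I*√6)*(1/44321346605) = 76843/8864269321 + 8*I*√6/44321346605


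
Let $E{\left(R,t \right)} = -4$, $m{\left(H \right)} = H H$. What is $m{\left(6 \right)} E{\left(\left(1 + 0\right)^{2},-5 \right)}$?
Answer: $-144$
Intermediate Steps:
$m{\left(H \right)} = H^{2}$
$m{\left(6 \right)} E{\left(\left(1 + 0\right)^{2},-5 \right)} = 6^{2} \left(-4\right) = 36 \left(-4\right) = -144$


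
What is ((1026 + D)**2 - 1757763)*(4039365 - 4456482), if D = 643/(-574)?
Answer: 97215868817564559/329476 ≈ 2.9506e+11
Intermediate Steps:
D = -643/574 (D = 643*(-1/574) = -643/574 ≈ -1.1202)
((1026 + D)**2 - 1757763)*(4039365 - 4456482) = ((1026 - 643/574)**2 - 1757763)*(4039365 - 4456482) = ((588281/574)**2 - 1757763)*(-417117) = (346074534961/329476 - 1757763)*(-417117) = -233066187227/329476*(-417117) = 97215868817564559/329476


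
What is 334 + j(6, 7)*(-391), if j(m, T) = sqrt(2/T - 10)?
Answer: 334 - 782*I*sqrt(119)/7 ≈ 334.0 - 1218.7*I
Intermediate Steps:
j(m, T) = sqrt(-10 + 2/T)
334 + j(6, 7)*(-391) = 334 + sqrt(-10 + 2/7)*(-391) = 334 + sqrt(-68/7)*(-391) = 334 + (2*I*sqrt(119)/7)*(-391) = 334 - 782*I*sqrt(119)/7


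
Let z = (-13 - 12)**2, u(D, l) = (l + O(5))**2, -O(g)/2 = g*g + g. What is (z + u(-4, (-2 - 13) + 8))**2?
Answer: 26152996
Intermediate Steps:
O(g) = -2*g - 2*g**2 (O(g) = -2*(g*g + g) = -2*(g**2 + g) = -2*(g + g**2) = -2*g - 2*g**2)
u(D, l) = (-60 + l)**2 (u(D, l) = (l - 2*5*(1 + 5))**2 = (l - 2*5*6)**2 = (l - 60)**2 = (-60 + l)**2)
z = 625 (z = (-25)**2 = 625)
(z + u(-4, (-2 - 13) + 8))**2 = (625 + (-60 + ((-2 - 13) + 8))**2)**2 = (625 + (-60 + (-15 + 8))**2)**2 = (625 + (-60 - 7)**2)**2 = (625 + (-67)**2)**2 = (625 + 4489)**2 = 5114**2 = 26152996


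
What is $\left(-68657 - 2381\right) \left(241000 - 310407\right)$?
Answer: $4930534466$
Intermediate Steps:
$\left(-68657 - 2381\right) \left(241000 - 310407\right) = \left(-71038\right) \left(-69407\right) = 4930534466$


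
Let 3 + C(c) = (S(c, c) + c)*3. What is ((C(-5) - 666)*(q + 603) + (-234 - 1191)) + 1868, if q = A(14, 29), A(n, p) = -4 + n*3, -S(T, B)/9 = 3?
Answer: -489922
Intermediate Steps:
S(T, B) = -27 (S(T, B) = -9*3 = -27)
A(n, p) = -4 + 3*n
q = 38 (q = -4 + 3*14 = -4 + 42 = 38)
C(c) = -84 + 3*c (C(c) = -3 + (-27 + c)*3 = -3 + (-81 + 3*c) = -84 + 3*c)
((C(-5) - 666)*(q + 603) + (-234 - 1191)) + 1868 = (((-84 + 3*(-5)) - 666)*(38 + 603) + (-234 - 1191)) + 1868 = (((-84 - 15) - 666)*641 - 1425) + 1868 = ((-99 - 666)*641 - 1425) + 1868 = (-765*641 - 1425) + 1868 = (-490365 - 1425) + 1868 = -491790 + 1868 = -489922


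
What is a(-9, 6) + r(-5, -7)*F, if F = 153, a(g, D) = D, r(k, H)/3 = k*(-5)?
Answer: 11481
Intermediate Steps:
r(k, H) = -15*k (r(k, H) = 3*(k*(-5)) = 3*(-5*k) = -15*k)
a(-9, 6) + r(-5, -7)*F = 6 - 15*(-5)*153 = 6 + 75*153 = 6 + 11475 = 11481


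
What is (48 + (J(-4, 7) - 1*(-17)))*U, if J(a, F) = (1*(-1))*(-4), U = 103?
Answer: 7107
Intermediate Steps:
J(a, F) = 4 (J(a, F) = -1*(-4) = 4)
(48 + (J(-4, 7) - 1*(-17)))*U = (48 + (4 - 1*(-17)))*103 = (48 + (4 + 17))*103 = (48 + 21)*103 = 69*103 = 7107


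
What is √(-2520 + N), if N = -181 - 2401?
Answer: I*√5102 ≈ 71.428*I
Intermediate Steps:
N = -2582
√(-2520 + N) = √(-2520 - 2582) = √(-5102) = I*√5102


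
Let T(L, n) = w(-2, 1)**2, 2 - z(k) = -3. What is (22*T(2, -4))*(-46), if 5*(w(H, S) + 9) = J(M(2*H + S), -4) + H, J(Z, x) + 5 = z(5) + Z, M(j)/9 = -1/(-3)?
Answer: -1959232/25 ≈ -78369.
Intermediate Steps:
z(k) = 5 (z(k) = 2 - 1*(-3) = 2 + 3 = 5)
M(j) = 3 (M(j) = 9*(-1/(-3)) = 9*(-1*(-1/3)) = 9*(1/3) = 3)
J(Z, x) = Z (J(Z, x) = -5 + (5 + Z) = Z)
w(H, S) = -42/5 + H/5 (w(H, S) = -9 + (3 + H)/5 = -9 + (3/5 + H/5) = -42/5 + H/5)
T(L, n) = 1936/25 (T(L, n) = (-42/5 + (1/5)*(-2))**2 = (-42/5 - 2/5)**2 = (-44/5)**2 = 1936/25)
(22*T(2, -4))*(-46) = (22*(1936/25))*(-46) = (42592/25)*(-46) = -1959232/25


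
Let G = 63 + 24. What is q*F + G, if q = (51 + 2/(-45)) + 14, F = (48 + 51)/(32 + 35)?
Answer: 61298/335 ≈ 182.98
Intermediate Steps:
F = 99/67 ≈ 1.4776
G = 87
q = 2923/45 (q = (51 + 2*(-1/45)) + 14 = (51 - 2/45) + 14 = 2293/45 + 14 = 2923/45 ≈ 64.956)
q*F + G = (2923/45)*(99/67) + 87 = 32153/335 + 87 = 61298/335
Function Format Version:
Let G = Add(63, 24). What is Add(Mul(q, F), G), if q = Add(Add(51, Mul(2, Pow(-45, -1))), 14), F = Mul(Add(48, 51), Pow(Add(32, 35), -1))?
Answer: Rational(61298, 335) ≈ 182.98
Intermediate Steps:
F = Rational(99, 67) (F = Mul(99, Pow(67, -1)) = Mul(99, Rational(1, 67)) = Rational(99, 67) ≈ 1.4776)
G = 87
q = Rational(2923, 45) (q = Add(Add(51, Mul(2, Rational(-1, 45))), 14) = Add(Add(51, Rational(-2, 45)), 14) = Add(Rational(2293, 45), 14) = Rational(2923, 45) ≈ 64.956)
Add(Mul(q, F), G) = Add(Mul(Rational(2923, 45), Rational(99, 67)), 87) = Add(Rational(32153, 335), 87) = Rational(61298, 335)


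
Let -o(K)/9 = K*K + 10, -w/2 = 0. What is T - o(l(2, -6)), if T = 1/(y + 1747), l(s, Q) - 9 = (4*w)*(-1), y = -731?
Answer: 832105/1016 ≈ 819.00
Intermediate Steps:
w = 0 (w = -2*0 = 0)
l(s, Q) = 9 (l(s, Q) = 9 + (4*0)*(-1) = 9 + 0*(-1) = 9 + 0 = 9)
T = 1/1016 (T = 1/(-731 + 1747) = 1/1016 ≈ 0.00098425)
o(K) = -90 - 9*K² (o(K) = -9*(K*K + 10) = -9*(K² + 10) = -9*(10 + K²) = -90 - 9*K²)
T - o(l(2, -6)) = 1/1016 - (-90 - 9*9²) = 1/1016 - (-90 - 9*81) = 1/1016 - (-90 - 729) = 1/1016 - 1*(-819) = 1/1016 + 819 = 832105/1016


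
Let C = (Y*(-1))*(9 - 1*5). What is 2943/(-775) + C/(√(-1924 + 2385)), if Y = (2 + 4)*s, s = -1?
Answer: -2943/775 + 24*√461/461 ≈ -2.6796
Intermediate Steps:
Y = -6 (Y = (2 + 4)*(-1) = 6*(-1) = -6)
C = 24 (C = (-6*(-1))*(9 - 1*5) = 6*(9 - 5) = 6*4 = 24)
2943/(-775) + C/(√(-1924 + 2385)) = 2943/(-775) + 24/(√(-1924 + 2385)) = 2943*(-1/775) + 24/(√461) = -2943/775 + 24*(√461/461) = -2943/775 + 24*√461/461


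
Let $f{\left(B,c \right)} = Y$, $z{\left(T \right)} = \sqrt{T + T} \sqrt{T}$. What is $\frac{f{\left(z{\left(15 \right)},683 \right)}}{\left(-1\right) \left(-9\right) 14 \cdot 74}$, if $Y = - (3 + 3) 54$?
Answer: $- \frac{9}{259} \approx -0.034749$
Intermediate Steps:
$z{\left(T \right)} = T \sqrt{2}$ ($z{\left(T \right)} = \sqrt{2 T} \sqrt{T} = \sqrt{2} \sqrt{T} \sqrt{T} = T \sqrt{2}$)
$Y = -324$ ($Y = \left(-1\right) 6 \cdot 54 = \left(-6\right) 54 = -324$)
$f{\left(B,c \right)} = -324$
$\frac{f{\left(z{\left(15 \right)},683 \right)}}{\left(-1\right) \left(-9\right) 14 \cdot 74} = - \frac{324}{\left(-1\right) \left(-9\right) 14 \cdot 74} = - \frac{324}{\left(-1\right) \left(\left(-126\right) 74\right)} = - \frac{324}{\left(-1\right) \left(-9324\right)} = - \frac{324}{9324} = \left(-324\right) \frac{1}{9324} = - \frac{9}{259}$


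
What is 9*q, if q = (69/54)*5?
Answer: 115/2 ≈ 57.500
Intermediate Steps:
q = 115/18 (q = (69*(1/54))*5 = (23/18)*5 = 115/18 ≈ 6.3889)
9*q = 9*(115/18) = 115/2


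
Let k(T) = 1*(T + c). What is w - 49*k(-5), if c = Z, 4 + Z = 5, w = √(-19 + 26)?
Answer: 196 + √7 ≈ 198.65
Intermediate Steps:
w = √7 ≈ 2.6458
Z = 1 (Z = -4 + 5 = 1)
c = 1
k(T) = 1 + T (k(T) = 1*(T + 1) = 1*(1 + T) = 1 + T)
w - 49*k(-5) = √7 - 49*(1 - 5) = √7 - 49*(-4) = √7 + 196 = 196 + √7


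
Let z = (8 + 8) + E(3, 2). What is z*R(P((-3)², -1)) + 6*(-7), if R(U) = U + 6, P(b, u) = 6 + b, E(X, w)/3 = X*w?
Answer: 672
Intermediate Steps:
E(X, w) = 3*X*w (E(X, w) = 3*(X*w) = 3*X*w)
z = 34 (z = (8 + 8) + 3*3*2 = 16 + 18 = 34)
R(U) = 6 + U
z*R(P((-3)², -1)) + 6*(-7) = 34*(6 + (6 + (-3)²)) + 6*(-7) = 34*(6 + (6 + 9)) - 42 = 34*(6 + 15) - 42 = 34*21 - 42 = 714 - 42 = 672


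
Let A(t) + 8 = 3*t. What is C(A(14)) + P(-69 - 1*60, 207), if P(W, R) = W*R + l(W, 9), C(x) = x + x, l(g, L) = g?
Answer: -26764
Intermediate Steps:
A(t) = -8 + 3*t
C(x) = 2*x
P(W, R) = W + R*W (P(W, R) = W*R + W = R*W + W = W + R*W)
C(A(14)) + P(-69 - 1*60, 207) = 2*(-8 + 3*14) + (-69 - 1*60)*(1 + 207) = 2*(-8 + 42) + (-69 - 60)*208 = 2*34 - 129*208 = 68 - 26832 = -26764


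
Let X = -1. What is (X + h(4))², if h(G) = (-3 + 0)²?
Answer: 64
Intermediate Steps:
h(G) = 9 (h(G) = (-3)² = 9)
(X + h(4))² = (-1 + 9)² = 8² = 64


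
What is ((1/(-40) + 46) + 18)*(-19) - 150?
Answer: -54621/40 ≈ -1365.5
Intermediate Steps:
((1/(-40) + 46) + 18)*(-19) - 150 = ((-1/40 + 46) + 18)*(-19) - 150 = (1839/40 + 18)*(-19) - 150 = (2559/40)*(-19) - 150 = -48621/40 - 150 = -54621/40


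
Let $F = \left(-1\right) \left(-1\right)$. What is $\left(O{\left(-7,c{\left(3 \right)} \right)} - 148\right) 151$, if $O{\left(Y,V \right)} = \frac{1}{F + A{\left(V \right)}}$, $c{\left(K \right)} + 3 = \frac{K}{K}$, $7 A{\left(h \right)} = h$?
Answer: $- \frac{110683}{5} \approx -22137.0$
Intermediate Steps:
$A{\left(h \right)} = \frac{h}{7}$
$F = 1$
$c{\left(K \right)} = -2$ ($c{\left(K \right)} = -3 + \frac{K}{K} = -3 + 1 = -2$)
$O{\left(Y,V \right)} = \frac{1}{1 + \frac{V}{7}}$
$\left(O{\left(-7,c{\left(3 \right)} \right)} - 148\right) 151 = \left(\frac{7}{7 - 2} - 148\right) 151 = \left(\frac{7}{5} - 148\right) 151 = \left(- \frac{733}{5}\right) 151 = - \frac{110683}{5}$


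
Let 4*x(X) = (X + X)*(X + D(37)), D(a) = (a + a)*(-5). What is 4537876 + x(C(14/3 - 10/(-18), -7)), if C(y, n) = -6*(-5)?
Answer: 4532776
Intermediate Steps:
D(a) = -10*a (D(a) = (2*a)*(-5) = -10*a)
C(y, n) = 30
x(X) = X*(-370 + X)/2 (x(X) = ((X + X)*(X - 10*37))/4 = ((2*X)*(X - 370))/4 = ((2*X)*(-370 + X))/4 = (2*X*(-370 + X))/4 = X*(-370 + X)/2)
4537876 + x(C(14/3 - 10/(-18), -7)) = 4537876 + (½)*30*(-370 + 30) = 4537876 + (½)*30*(-340) = 4537876 - 5100 = 4532776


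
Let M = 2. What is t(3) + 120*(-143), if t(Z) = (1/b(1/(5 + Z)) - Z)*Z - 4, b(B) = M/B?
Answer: -274765/16 ≈ -17173.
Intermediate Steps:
b(B) = 2/B
t(Z) = -4 + Z*(1/(10 + 2*Z) - Z) (t(Z) = (1/(2/(1/(5 + Z))) - Z)*Z - 4 = (1/(2*(5 + Z)) - Z)*Z - 4 = (1/(10 + 2*Z) - Z)*Z - 4 = Z*(1/(10 + 2*Z) - Z) - 4 = -4 + Z*(1/(10 + 2*Z) - Z))
t(3) + 120*(-143) = ((1/2)*3 - (4 + 3**2)*(5 + 3))/(5 + 3) + 120*(-143) = (3/2 - 1*(4 + 9)*8)/8 - 17160 = (3/2 - 1*13*8)/8 - 17160 = (3/2 - 104)/8 - 17160 = (1/8)*(-205/2) - 17160 = -205/16 - 17160 = -274765/16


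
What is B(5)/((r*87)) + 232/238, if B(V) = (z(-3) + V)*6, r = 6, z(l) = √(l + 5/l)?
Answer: 10687/10353 + I*√42/261 ≈ 1.0323 + 0.02483*I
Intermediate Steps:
B(V) = 6*V + 2*I*√42 (B(V) = (√(-3 + 5/(-3)) + V)*6 = (√(-3 + 5*(-⅓)) + V)*6 = (√(-3 - 5/3) + V)*6 = (√(-14/3) + V)*6 = (I*√42/3 + V)*6 = (V + I*√42/3)*6 = 6*V + 2*I*√42)
B(5)/((r*87)) + 232/238 = (6*5 + 2*I*√42)/((6*87)) + 232/238 = (30 + 2*I*√42)/522 + 232*(1/238) = (30 + 2*I*√42)*(1/522) + 116/119 = (5/87 + I*√42/261) + 116/119 = 10687/10353 + I*√42/261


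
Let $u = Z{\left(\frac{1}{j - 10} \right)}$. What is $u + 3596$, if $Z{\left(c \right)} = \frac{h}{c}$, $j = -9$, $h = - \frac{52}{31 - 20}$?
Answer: $\frac{40544}{11} \approx 3685.8$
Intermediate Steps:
$h = - \frac{52}{11}$ ($h = - \frac{52}{31 - 20} = - \frac{52}{11} \approx -4.7273$)
$Z{\left(c \right)} = - \frac{52}{11 c}$
$u = \frac{988}{11}$ ($u = - \frac{52}{11 \frac{1}{-9 - 10}} = - \frac{52}{11 \frac{1}{-19}} = - \frac{52}{11 \left(- \frac{1}{19}\right)} = \left(- \frac{52}{11}\right) \left(-19\right) = \frac{988}{11} \approx 89.818$)
$u + 3596 = \frac{988}{11} + 3596 = \frac{40544}{11}$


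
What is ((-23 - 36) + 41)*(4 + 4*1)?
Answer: -144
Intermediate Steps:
((-23 - 36) + 41)*(4 + 4*1) = (-59 + 41)*(4 + 4) = -18*8 = -144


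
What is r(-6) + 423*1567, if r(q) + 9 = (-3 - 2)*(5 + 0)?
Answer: 662807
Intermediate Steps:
r(q) = -34 (r(q) = -9 + (-3 - 2)*(5 + 0) = -9 - 5*5 = -9 - 25 = -34)
r(-6) + 423*1567 = -34 + 423*1567 = -34 + 662841 = 662807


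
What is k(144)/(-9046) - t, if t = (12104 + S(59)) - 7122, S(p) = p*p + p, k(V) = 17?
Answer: -77090029/9046 ≈ -8522.0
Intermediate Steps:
S(p) = p + p**2 (S(p) = p**2 + p = p + p**2)
t = 8522 (t = (12104 + 59*(1 + 59)) - 7122 = (12104 + 59*60) - 7122 = (12104 + 3540) - 7122 = 15644 - 7122 = 8522)
k(144)/(-9046) - t = 17/(-9046) - 1*8522 = 17*(-1/9046) - 8522 = -17/9046 - 8522 = -77090029/9046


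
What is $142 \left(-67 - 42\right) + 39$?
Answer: $-15439$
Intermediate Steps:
$142 \left(-67 - 42\right) + 39 = 142 \left(-109\right) + 39 = -15478 + 39 = -15439$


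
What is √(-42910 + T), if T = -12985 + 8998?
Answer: I*√46897 ≈ 216.56*I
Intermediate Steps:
T = -3987
√(-42910 + T) = √(-42910 - 3987) = √(-46897) = I*√46897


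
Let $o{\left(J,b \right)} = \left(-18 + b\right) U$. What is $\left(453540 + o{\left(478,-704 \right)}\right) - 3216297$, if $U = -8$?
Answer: $-2756981$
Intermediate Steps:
$o{\left(J,b \right)} = 144 - 8 b$ ($o{\left(J,b \right)} = \left(-18 + b\right) \left(-8\right) = 144 - 8 b$)
$\left(453540 + o{\left(478,-704 \right)}\right) - 3216297 = \left(453540 + \left(144 - -5632\right)\right) - 3216297 = \left(453540 + \left(144 + 5632\right)\right) - 3216297 = \left(453540 + 5776\right) - 3216297 = 459316 - 3216297 = -2756981$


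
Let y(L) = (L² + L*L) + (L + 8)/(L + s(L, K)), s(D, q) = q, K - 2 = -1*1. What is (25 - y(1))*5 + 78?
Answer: 341/2 ≈ 170.50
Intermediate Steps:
K = 1 (K = 2 - 1*1 = 2 - 1 = 1)
y(L) = 2*L² + (8 + L)/(1 + L) (y(L) = (L² + L*L) + (L + 8)/(L + 1) = (L² + L²) + (8 + L)/(1 + L) = 2*L² + (8 + L)/(1 + L))
(25 - y(1))*5 + 78 = (25 - (8 + 1 + 2*1² + 2*1³)/(1 + 1))*5 + 78 = (25 - (8 + 1 + 2*1 + 2*1)/2)*5 + 78 = (25 - (8 + 1 + 2 + 2)/2)*5 + 78 = (25 - 13/2)*5 + 78 = (37/2)*5 + 78 = 185/2 + 78 = 341/2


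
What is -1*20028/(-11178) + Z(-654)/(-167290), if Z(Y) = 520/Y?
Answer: 6086728964/3397107843 ≈ 1.7917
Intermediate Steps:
-1*20028/(-11178) + Z(-654)/(-167290) = -1*20028/(-11178) + (520/(-654))/(-167290) = -20028*(-1/11178) + (520*(-1/654))*(-1/167290) = 3338/1863 - 260/327*(-1/167290) = 3338/1863 + 26/5470383 = 6086728964/3397107843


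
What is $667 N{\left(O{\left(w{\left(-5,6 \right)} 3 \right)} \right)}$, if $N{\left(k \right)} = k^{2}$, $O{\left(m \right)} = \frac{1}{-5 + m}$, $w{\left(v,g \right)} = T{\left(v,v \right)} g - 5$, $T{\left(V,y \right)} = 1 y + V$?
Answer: $\frac{667}{40000} \approx 0.016675$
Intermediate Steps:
$T{\left(V,y \right)} = V + y$ ($T{\left(V,y \right)} = y + V = V + y$)
$w{\left(v,g \right)} = -5 + 2 g v$ ($w{\left(v,g \right)} = \left(v + v\right) g - 5 = 2 v g - 5 = 2 g v - 5 = -5 + 2 g v$)
$667 N{\left(O{\left(w{\left(-5,6 \right)} 3 \right)} \right)} = 667 \left(\frac{1}{-5 + \left(-5 + 2 \cdot 6 \left(-5\right)\right) 3}\right)^{2} = 667 \left(\frac{1}{-5 + \left(-5 - 60\right) 3}\right)^{2} = 667 \left(\frac{1}{-5 - 195}\right)^{2} = 667 \left(\frac{1}{-200}\right)^{2} = 667 \left(- \frac{1}{200}\right)^{2} = 667 \cdot \frac{1}{40000} = \frac{667}{40000}$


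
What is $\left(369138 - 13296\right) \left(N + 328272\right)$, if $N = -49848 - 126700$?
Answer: $53989771608$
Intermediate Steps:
$N = -176548$
$\left(369138 - 13296\right) \left(N + 328272\right) = \left(369138 - 13296\right) \left(-176548 + 328272\right) = 355842 \cdot 151724 = 53989771608$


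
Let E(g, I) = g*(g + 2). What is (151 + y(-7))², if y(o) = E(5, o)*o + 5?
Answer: 7921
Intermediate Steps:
E(g, I) = g*(2 + g)
y(o) = 5 + 35*o (y(o) = (5*(2 + 5))*o + 5 = (5*7)*o + 5 = 35*o + 5 = 5 + 35*o)
(151 + y(-7))² = (151 + (5 + 35*(-7)))² = (151 + (5 - 245))² = (151 - 240)² = (-89)² = 7921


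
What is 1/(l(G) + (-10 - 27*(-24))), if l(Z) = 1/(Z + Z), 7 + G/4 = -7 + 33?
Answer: 152/96977 ≈ 0.0015674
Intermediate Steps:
G = 76 (G = -28 + 4*(-7 + 33) = -28 + 4*26 = -28 + 104 = 76)
l(Z) = 1/(2*Z)
1/(l(G) + (-10 - 27*(-24))) = 1/((1/2)/76 + (-10 - 27*(-24))) = 1/((1/2)*(1/76) + (-10 + 648)) = 1/(1/152 + 638) = 1/(96977/152) = 152/96977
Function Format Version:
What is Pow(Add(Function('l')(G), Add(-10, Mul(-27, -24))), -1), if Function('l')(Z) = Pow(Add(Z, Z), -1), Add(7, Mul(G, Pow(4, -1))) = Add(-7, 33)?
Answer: Rational(152, 96977) ≈ 0.0015674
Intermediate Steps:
G = 76 (G = Add(-28, Mul(4, Add(-7, 33))) = Add(-28, Mul(4, 26)) = Add(-28, 104) = 76)
Function('l')(Z) = Mul(Rational(1, 2), Pow(Z, -1)) (Function('l')(Z) = Pow(Mul(2, Z), -1) = Mul(Rational(1, 2), Pow(Z, -1)))
Pow(Add(Function('l')(G), Add(-10, Mul(-27, -24))), -1) = Pow(Add(Mul(Rational(1, 2), Pow(76, -1)), Add(-10, Mul(-27, -24))), -1) = Pow(Add(Mul(Rational(1, 2), Rational(1, 76)), Add(-10, 648)), -1) = Pow(Add(Rational(1, 152), 638), -1) = Pow(Rational(96977, 152), -1) = Rational(152, 96977)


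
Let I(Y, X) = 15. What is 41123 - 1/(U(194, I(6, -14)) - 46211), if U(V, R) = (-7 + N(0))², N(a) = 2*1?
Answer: 1899306879/46186 ≈ 41123.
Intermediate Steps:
N(a) = 2
U(V, R) = 25 (U(V, R) = (-7 + 2)² = (-5)² = 25)
41123 - 1/(U(194, I(6, -14)) - 46211) = 41123 - 1/(25 - 46211) = 41123 - 1/(-46186) = 41123 - 1*(-1/46186) = 41123 + 1/46186 = 1899306879/46186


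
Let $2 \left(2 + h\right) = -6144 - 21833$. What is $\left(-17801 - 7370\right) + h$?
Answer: $- \frac{78323}{2} \approx -39162.0$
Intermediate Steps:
$h = - \frac{27981}{2}$ ($h = -2 + \frac{-6144 - 21833}{2} = -2 + \frac{1}{2} \left(-27977\right) = -2 - \frac{27977}{2} = - \frac{27981}{2} \approx -13991.0$)
$\left(-17801 - 7370\right) + h = \left(-17801 - 7370\right) - \frac{27981}{2} = -25171 - \frac{27981}{2} = - \frac{78323}{2}$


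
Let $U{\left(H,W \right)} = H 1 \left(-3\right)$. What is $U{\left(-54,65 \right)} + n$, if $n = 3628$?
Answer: $3790$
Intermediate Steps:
$U{\left(H,W \right)} = - 3 H$ ($U{\left(H,W \right)} = H \left(-3\right) = - 3 H$)
$U{\left(-54,65 \right)} + n = \left(-3\right) \left(-54\right) + 3628 = 162 + 3628 = 3790$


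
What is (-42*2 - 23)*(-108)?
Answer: 11556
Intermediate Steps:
(-42*2 - 23)*(-108) = (-84 - 23)*(-108) = -107*(-108) = 11556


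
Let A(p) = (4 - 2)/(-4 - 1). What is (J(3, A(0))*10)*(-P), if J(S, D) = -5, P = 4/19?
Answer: 200/19 ≈ 10.526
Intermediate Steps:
P = 4/19 (P = 4*(1/19) = 4/19 ≈ 0.21053)
A(p) = -2/5 (A(p) = 2/(-5) = 2*(-1/5) = -2/5)
(J(3, A(0))*10)*(-P) = (-5*10)*(-1*4/19) = -50*(-4/19) = 200/19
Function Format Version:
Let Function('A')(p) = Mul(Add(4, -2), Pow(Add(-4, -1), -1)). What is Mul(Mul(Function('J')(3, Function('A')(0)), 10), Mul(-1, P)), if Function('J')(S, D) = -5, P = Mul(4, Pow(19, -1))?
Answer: Rational(200, 19) ≈ 10.526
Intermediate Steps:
P = Rational(4, 19) (P = Mul(4, Rational(1, 19)) = Rational(4, 19) ≈ 0.21053)
Function('A')(p) = Rational(-2, 5) (Function('A')(p) = Mul(2, Pow(-5, -1)) = Mul(2, Rational(-1, 5)) = Rational(-2, 5))
Mul(Mul(Function('J')(3, Function('A')(0)), 10), Mul(-1, P)) = Mul(Mul(-5, 10), Mul(-1, Rational(4, 19))) = Mul(-50, Rational(-4, 19)) = Rational(200, 19)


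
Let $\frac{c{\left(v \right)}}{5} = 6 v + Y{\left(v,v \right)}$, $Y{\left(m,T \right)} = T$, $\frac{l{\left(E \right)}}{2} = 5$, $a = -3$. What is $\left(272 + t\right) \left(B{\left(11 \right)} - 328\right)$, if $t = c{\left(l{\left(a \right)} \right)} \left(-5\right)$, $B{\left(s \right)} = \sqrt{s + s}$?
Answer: $484784 - 1478 \sqrt{22} \approx 4.7785 \cdot 10^{5}$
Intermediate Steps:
$l{\left(E \right)} = 10$ ($l{\left(E \right)} = 2 \cdot 5 = 10$)
$B{\left(s \right)} = \sqrt{2} \sqrt{s}$ ($B{\left(s \right)} = \sqrt{2 s} = \sqrt{2} \sqrt{s}$)
$c{\left(v \right)} = 35 v$ ($c{\left(v \right)} = 5 \left(6 v + v\right) = 5 \cdot 7 v = 35 v$)
$t = -1750$ ($t = 35 \cdot 10 \left(-5\right) = 350 \left(-5\right) = -1750$)
$\left(272 + t\right) \left(B{\left(11 \right)} - 328\right) = \left(272 - 1750\right) \left(\sqrt{2} \sqrt{11} - 328\right) = - 1478 \left(\sqrt{22} - 328\right) = - 1478 \left(-328 + \sqrt{22}\right) = 484784 - 1478 \sqrt{22}$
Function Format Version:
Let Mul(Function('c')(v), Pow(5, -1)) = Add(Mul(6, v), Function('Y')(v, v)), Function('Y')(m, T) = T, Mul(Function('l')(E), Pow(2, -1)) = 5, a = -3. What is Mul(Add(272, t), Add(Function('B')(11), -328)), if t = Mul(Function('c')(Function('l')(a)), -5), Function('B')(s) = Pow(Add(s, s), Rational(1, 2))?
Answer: Add(484784, Mul(-1478, Pow(22, Rational(1, 2)))) ≈ 4.7785e+5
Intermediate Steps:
Function('l')(E) = 10 (Function('l')(E) = Mul(2, 5) = 10)
Function('B')(s) = Mul(Pow(2, Rational(1, 2)), Pow(s, Rational(1, 2))) (Function('B')(s) = Pow(Mul(2, s), Rational(1, 2)) = Mul(Pow(2, Rational(1, 2)), Pow(s, Rational(1, 2))))
Function('c')(v) = Mul(35, v) (Function('c')(v) = Mul(5, Add(Mul(6, v), v)) = Mul(5, Mul(7, v)) = Mul(35, v))
t = -1750 (t = Mul(Mul(35, 10), -5) = Mul(350, -5) = -1750)
Mul(Add(272, t), Add(Function('B')(11), -328)) = Mul(Add(272, -1750), Add(Mul(Pow(2, Rational(1, 2)), Pow(11, Rational(1, 2))), -328)) = Mul(-1478, Add(Pow(22, Rational(1, 2)), -328)) = Mul(-1478, Add(-328, Pow(22, Rational(1, 2)))) = Add(484784, Mul(-1478, Pow(22, Rational(1, 2))))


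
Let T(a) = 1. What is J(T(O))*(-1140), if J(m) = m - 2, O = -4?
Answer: 1140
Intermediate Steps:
J(m) = -2 + m
J(T(O))*(-1140) = (-2 + 1)*(-1140) = -1*(-1140) = 1140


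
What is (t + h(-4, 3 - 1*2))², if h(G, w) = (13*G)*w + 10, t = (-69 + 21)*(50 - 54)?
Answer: 22500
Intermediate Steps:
t = 192 (t = -48*(-4) = 192)
h(G, w) = 10 + 13*G*w (h(G, w) = 13*G*w + 10 = 10 + 13*G*w)
(t + h(-4, 3 - 1*2))² = (192 + (10 + 13*(-4)*(3 - 1*2)))² = (192 + (10 + 13*(-4)*(3 - 2)))² = (192 + (10 + 13*(-4)*1))² = (192 + (10 - 52))² = (192 - 42)² = 150² = 22500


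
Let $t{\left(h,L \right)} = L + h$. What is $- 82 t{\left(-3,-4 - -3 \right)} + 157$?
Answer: $485$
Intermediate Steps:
$- 82 t{\left(-3,-4 - -3 \right)} + 157 = - 82 \left(\left(-4 - -3\right) - 3\right) + 157 = - 82 \left(\left(-4 + 3\right) - 3\right) + 157 = - 82 \left(-1 - 3\right) + 157 = \left(-82\right) \left(-4\right) + 157 = 328 + 157 = 485$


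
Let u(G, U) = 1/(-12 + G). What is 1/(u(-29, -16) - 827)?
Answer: -41/33908 ≈ -0.0012092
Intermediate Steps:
1/(u(-29, -16) - 827) = 1/(1/(-12 - 29) - 827) = 1/(1/(-41) - 827) = 1/(-1/41 - 827) = 1/(-33908/41) = -41/33908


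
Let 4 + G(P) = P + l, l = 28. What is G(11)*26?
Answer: 910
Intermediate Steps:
G(P) = 24 + P (G(P) = -4 + (P + 28) = -4 + (28 + P) = 24 + P)
G(11)*26 = (24 + 11)*26 = 35*26 = 910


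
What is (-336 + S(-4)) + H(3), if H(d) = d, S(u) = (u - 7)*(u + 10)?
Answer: -399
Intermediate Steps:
S(u) = (-7 + u)*(10 + u)
(-336 + S(-4)) + H(3) = (-336 + (-70 + (-4)² + 3*(-4))) + 3 = (-336 + (-70 + 16 - 12)) + 3 = (-336 - 66) + 3 = -402 + 3 = -399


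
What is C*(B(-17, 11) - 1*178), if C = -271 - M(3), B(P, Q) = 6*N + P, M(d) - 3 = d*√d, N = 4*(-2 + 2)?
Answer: 53430 + 585*√3 ≈ 54443.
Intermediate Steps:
N = 0 (N = 4*0 = 0)
M(d) = 3 + d^(3/2) (M(d) = 3 + d*√d = 3 + d^(3/2))
B(P, Q) = P (B(P, Q) = 6*0 + P = 0 + P = P)
C = -274 - 3*√3 (C = -271 - (3 + 3^(3/2)) = -271 - (3 + 3*√3) = -271 + (-3 - 3*√3) = -274 - 3*√3 ≈ -279.20)
C*(B(-17, 11) - 1*178) = (-274 - 3*√3)*(-17 - 1*178) = (-274 - 3*√3)*(-17 - 178) = (-274 - 3*√3)*(-195) = 53430 + 585*√3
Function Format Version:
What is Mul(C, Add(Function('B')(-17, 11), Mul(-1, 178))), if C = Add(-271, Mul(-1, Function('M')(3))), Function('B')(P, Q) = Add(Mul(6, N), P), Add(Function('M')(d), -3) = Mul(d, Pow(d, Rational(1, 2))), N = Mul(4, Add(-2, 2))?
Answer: Add(53430, Mul(585, Pow(3, Rational(1, 2)))) ≈ 54443.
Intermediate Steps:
N = 0 (N = Mul(4, 0) = 0)
Function('M')(d) = Add(3, Pow(d, Rational(3, 2))) (Function('M')(d) = Add(3, Mul(d, Pow(d, Rational(1, 2)))) = Add(3, Pow(d, Rational(3, 2))))
Function('B')(P, Q) = P (Function('B')(P, Q) = Add(Mul(6, 0), P) = Add(0, P) = P)
C = Add(-274, Mul(-3, Pow(3, Rational(1, 2)))) (C = Add(-271, Mul(-1, Add(3, Pow(3, Rational(3, 2))))) = Add(-271, Mul(-1, Add(3, Mul(3, Pow(3, Rational(1, 2)))))) = Add(-271, Add(-3, Mul(-3, Pow(3, Rational(1, 2))))) = Add(-274, Mul(-3, Pow(3, Rational(1, 2)))) ≈ -279.20)
Mul(C, Add(Function('B')(-17, 11), Mul(-1, 178))) = Mul(Add(-274, Mul(-3, Pow(3, Rational(1, 2)))), Add(-17, Mul(-1, 178))) = Mul(Add(-274, Mul(-3, Pow(3, Rational(1, 2)))), Add(-17, -178)) = Mul(Add(-274, Mul(-3, Pow(3, Rational(1, 2)))), -195) = Add(53430, Mul(585, Pow(3, Rational(1, 2))))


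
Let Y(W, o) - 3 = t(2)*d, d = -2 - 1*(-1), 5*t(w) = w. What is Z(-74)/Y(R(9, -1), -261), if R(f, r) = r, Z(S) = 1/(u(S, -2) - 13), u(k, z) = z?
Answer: -1/39 ≈ -0.025641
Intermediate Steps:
t(w) = w/5
d = -1 (d = -2 + 1 = -1)
Z(S) = -1/15 (Z(S) = 1/(-2 - 13) = 1/(-15) = -1/15)
Y(W, o) = 13/5 (Y(W, o) = 3 + ((⅕)*2)*(-1) = 3 + (⅖)*(-1) = 3 - ⅖ = 13/5)
Z(-74)/Y(R(9, -1), -261) = -1/(15*13/5) = -1/15*5/13 = -1/39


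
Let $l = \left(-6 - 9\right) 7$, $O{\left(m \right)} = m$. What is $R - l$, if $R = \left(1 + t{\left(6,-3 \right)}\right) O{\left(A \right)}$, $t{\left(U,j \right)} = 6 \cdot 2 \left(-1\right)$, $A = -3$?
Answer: $138$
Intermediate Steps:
$t{\left(U,j \right)} = -12$ ($t{\left(U,j \right)} = 12 \left(-1\right) = -12$)
$l = -105$ ($l = \left(-15\right) 7 = -105$)
$R = 33$ ($R = \left(1 - 12\right) \left(-3\right) = \left(-11\right) \left(-3\right) = 33$)
$R - l = 33 - -105 = 33 + 105 = 138$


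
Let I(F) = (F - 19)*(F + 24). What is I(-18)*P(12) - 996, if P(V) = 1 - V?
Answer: 1446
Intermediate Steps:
I(F) = (-19 + F)*(24 + F)
I(-18)*P(12) - 996 = (-456 + (-18)**2 + 5*(-18))*(1 - 1*12) - 996 = (-456 + 324 - 90)*(1 - 12) - 996 = -222*(-11) - 996 = 2442 - 996 = 1446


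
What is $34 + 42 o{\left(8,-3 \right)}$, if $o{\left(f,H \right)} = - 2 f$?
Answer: $-638$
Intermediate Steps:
$34 + 42 o{\left(8,-3 \right)} = 34 + 42 \left(\left(-2\right) 8\right) = 34 + 42 \left(-16\right) = 34 - 672 = -638$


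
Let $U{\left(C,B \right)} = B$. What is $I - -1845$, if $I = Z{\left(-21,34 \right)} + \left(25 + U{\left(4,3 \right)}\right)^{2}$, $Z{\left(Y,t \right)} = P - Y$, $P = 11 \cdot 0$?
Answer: $2650$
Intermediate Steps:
$P = 0$
$Z{\left(Y,t \right)} = - Y$ ($Z{\left(Y,t \right)} = 0 - Y = - Y$)
$I = 805$ ($I = \left(-1\right) \left(-21\right) + \left(25 + 3\right)^{2} = 21 + 28^{2} = 21 + 784 = 805$)
$I - -1845 = 805 - -1845 = 805 + 1845 = 2650$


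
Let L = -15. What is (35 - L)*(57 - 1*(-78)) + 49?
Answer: 6799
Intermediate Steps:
(35 - L)*(57 - 1*(-78)) + 49 = (35 - 1*(-15))*(57 - 1*(-78)) + 49 = (35 + 15)*(57 + 78) + 49 = 50*135 + 49 = 6750 + 49 = 6799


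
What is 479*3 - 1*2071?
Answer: -634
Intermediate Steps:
479*3 - 1*2071 = 1437 - 2071 = -634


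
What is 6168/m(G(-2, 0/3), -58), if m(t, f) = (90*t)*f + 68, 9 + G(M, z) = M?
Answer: 771/7186 ≈ 0.10729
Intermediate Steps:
G(M, z) = -9 + M
m(t, f) = 68 + 90*f*t (m(t, f) = 90*f*t + 68 = 68 + 90*f*t)
6168/m(G(-2, 0/3), -58) = 6168/(68 + 90*(-58)*(-9 - 2)) = 6168/(68 + 90*(-58)*(-11)) = 6168/(68 + 57420) = 6168/57488 = 6168*(1/57488) = 771/7186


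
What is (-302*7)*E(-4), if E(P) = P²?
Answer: -33824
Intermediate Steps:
(-302*7)*E(-4) = -302*7*(-4)² = -2114*16 = -33824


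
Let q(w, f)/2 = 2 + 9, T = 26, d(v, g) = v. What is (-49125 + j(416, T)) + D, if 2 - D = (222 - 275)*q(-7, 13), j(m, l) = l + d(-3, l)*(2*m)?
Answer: -50427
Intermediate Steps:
q(w, f) = 22 (q(w, f) = 2*(2 + 9) = 2*11 = 22)
j(m, l) = l - 6*m
D = 1168 (D = 2 - (222 - 275)*22 = 2 - (-53)*22 = 2 - 1*(-1166) = 2 + 1166 = 1168)
(-49125 + j(416, T)) + D = (-49125 + (26 - 6*416)) + 1168 = (-49125 + (26 - 2496)) + 1168 = (-49125 - 2470) + 1168 = -51595 + 1168 = -50427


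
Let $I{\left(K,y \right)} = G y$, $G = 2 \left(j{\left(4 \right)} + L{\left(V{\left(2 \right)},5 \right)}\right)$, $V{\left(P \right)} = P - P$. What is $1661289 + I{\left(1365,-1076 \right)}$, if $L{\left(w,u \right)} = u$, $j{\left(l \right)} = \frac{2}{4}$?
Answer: $1649453$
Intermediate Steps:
$V{\left(P \right)} = 0$
$j{\left(l \right)} = \frac{1}{2}$ ($j{\left(l \right)} = 2 \cdot \frac{1}{4} = \frac{1}{2}$)
$G = 11$ ($G = 2 \left(\frac{1}{2} + 5\right) = 2 \cdot \frac{11}{2} = 11$)
$I{\left(K,y \right)} = 11 y$
$1661289 + I{\left(1365,-1076 \right)} = 1661289 + 11 \left(-1076\right) = 1661289 - 11836 = 1649453$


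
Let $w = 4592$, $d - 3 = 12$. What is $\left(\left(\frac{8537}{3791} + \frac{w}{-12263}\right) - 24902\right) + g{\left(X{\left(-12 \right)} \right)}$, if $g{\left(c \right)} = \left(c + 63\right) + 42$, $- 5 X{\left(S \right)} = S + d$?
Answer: $- \frac{5763645818809}{232445165} \approx -24796.0$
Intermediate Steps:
$d = 15$ ($d = 3 + 12 = 15$)
$X{\left(S \right)} = -3 - \frac{S}{5}$ ($X{\left(S \right)} = - \frac{S + 15}{5} = - \frac{15 + S}{5} = -3 - \frac{S}{5}$)
$g{\left(c \right)} = 105 + c$ ($g{\left(c \right)} = \left(63 + c\right) + 42 = 105 + c$)
$\left(\left(\frac{8537}{3791} + \frac{w}{-12263}\right) - 24902\right) + g{\left(X{\left(-12 \right)} \right)} = \left(\left(\frac{8537}{3791} + \frac{4592}{-12263}\right) - 24902\right) + \left(105 - \frac{3}{5}\right) = \left(\left(8537 \cdot \frac{1}{3791} + 4592 \left(- \frac{1}{12263}\right)\right) - 24902\right) + \left(105 + \left(-3 + \frac{12}{5}\right)\right) = \left(\left(\frac{8537}{3791} - \frac{4592}{12263}\right) - 24902\right) + \left(105 - \frac{3}{5}\right) = \left(\frac{87280959}{46489033} - 24902\right) + \frac{522}{5} = - \frac{1157582618807}{46489033} + \frac{522}{5} = - \frac{5763645818809}{232445165}$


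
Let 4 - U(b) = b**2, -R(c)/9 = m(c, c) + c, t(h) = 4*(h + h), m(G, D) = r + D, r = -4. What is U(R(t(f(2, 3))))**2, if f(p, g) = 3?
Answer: 24590003344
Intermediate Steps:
m(G, D) = -4 + D
t(h) = 8*h (t(h) = 4*(2*h) = 8*h)
R(c) = 36 - 18*c (R(c) = -9*((-4 + c) + c) = -9*(-4 + 2*c) = 36 - 18*c)
U(b) = 4 - b**2
U(R(t(f(2, 3))))**2 = (4 - (36 - 144*3)**2)**2 = (4 - (36 - 18*24)**2)**2 = (4 - (36 - 432)**2)**2 = (4 - 1*(-396)**2)**2 = (4 - 1*156816)**2 = (4 - 156816)**2 = (-156812)**2 = 24590003344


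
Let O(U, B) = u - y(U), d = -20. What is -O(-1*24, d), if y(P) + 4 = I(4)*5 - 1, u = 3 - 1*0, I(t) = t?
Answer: 12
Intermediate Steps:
u = 3 (u = 3 + 0 = 3)
y(P) = 15 (y(P) = -4 + (4*5 - 1) = -4 + (20 - 1) = -4 + 19 = 15)
O(U, B) = -12 (O(U, B) = 3 - 1*15 = 3 - 15 = -12)
-O(-1*24, d) = -1*(-12) = 12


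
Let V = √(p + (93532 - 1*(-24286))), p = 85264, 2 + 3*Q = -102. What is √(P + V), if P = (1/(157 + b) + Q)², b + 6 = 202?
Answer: √(1347550681 + 1121481*√203082)/1059 ≈ 40.648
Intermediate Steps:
Q = -104/3 (Q = -⅔ + (⅓)*(-102) = -⅔ - 34 = -104/3 ≈ -34.667)
b = 196 (b = -6 + 202 = 196)
V = √203082 (V = √(85264 + (93532 - 1*(-24286))) = √(85264 + (93532 + 24286)) = √(85264 + 117818) = √203082 ≈ 450.65)
P = 1347550681/1121481 (P = (1/(157 + 196) - 104/3)² = (1/353 - 104/3)² = (-36709/1059)² = 1347550681/1121481 ≈ 1201.6)
√(P + V) = √(1347550681/1121481 + √203082)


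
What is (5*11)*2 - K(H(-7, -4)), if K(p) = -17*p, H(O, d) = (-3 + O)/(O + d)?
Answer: 1380/11 ≈ 125.45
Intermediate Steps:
H(O, d) = (-3 + O)/(O + d)
(5*11)*2 - K(H(-7, -4)) = (5*11)*2 - (-17)*(-3 - 7)/(-7 - 4) = 55*2 - (-17)*-10/(-11) = 110 - (-17)*(-1/11*(-10)) = 110 - (-17)*10/11 = 110 - 1*(-170/11) = 110 + 170/11 = 1380/11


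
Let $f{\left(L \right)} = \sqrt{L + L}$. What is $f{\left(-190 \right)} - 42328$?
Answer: $-42328 + 2 i \sqrt{95} \approx -42328.0 + 19.494 i$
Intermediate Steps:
$f{\left(L \right)} = \sqrt{2} \sqrt{L}$ ($f{\left(L \right)} = \sqrt{2 L} = \sqrt{2} \sqrt{L}$)
$f{\left(-190 \right)} - 42328 = \sqrt{2} \sqrt{-190} - 42328 = \sqrt{2} i \sqrt{190} - 42328 = 2 i \sqrt{95} - 42328 = -42328 + 2 i \sqrt{95}$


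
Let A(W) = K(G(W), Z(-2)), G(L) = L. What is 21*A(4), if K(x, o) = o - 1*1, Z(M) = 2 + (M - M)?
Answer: 21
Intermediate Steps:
Z(M) = 2 (Z(M) = 2 + 0 = 2)
K(x, o) = -1 + o (K(x, o) = o - 1 = -1 + o)
A(W) = 1 (A(W) = -1 + 2 = 1)
21*A(4) = 21*1 = 21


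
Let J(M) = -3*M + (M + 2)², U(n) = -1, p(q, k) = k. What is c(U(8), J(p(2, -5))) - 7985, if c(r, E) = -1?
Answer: -7986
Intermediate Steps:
J(M) = (2 + M)² - 3*M (J(M) = -3*M + (2 + M)² = (2 + M)² - 3*M)
c(U(8), J(p(2, -5))) - 7985 = -1 - 7985 = -7986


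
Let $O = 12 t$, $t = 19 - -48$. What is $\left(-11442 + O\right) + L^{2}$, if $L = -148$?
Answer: $11266$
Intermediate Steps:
$t = 67$ ($t = 19 + 48 = 67$)
$O = 804$ ($O = 12 \cdot 67 = 804$)
$\left(-11442 + O\right) + L^{2} = \left(-11442 + 804\right) + \left(-148\right)^{2} = -10638 + 21904 = 11266$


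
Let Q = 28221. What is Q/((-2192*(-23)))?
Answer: 1227/2192 ≈ 0.55976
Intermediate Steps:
Q/((-2192*(-23))) = 28221/((-2192*(-23))) = 28221/50416 = 28221*(1/50416) = 1227/2192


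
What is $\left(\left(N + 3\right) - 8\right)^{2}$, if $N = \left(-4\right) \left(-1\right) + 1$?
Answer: $0$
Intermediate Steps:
$N = 5$ ($N = 4 + 1 = 5$)
$\left(\left(N + 3\right) - 8\right)^{2} = \left(\left(5 + 3\right) - 8\right)^{2} = \left(8 - 8\right)^{2} = 0^{2} = 0$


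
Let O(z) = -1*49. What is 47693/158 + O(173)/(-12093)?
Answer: 576759191/1910694 ≈ 301.86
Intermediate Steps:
O(z) = -49
47693/158 + O(173)/(-12093) = 47693/158 - 49/(-12093) = 47693*(1/158) - 49*(-1/12093) = 47693/158 + 49/12093 = 576759191/1910694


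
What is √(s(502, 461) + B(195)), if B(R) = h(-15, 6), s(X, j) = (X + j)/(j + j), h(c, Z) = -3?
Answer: I*√1662366/922 ≈ 1.3984*I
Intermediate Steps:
s(X, j) = (X + j)/(2*j) (s(X, j) = (X + j)/((2*j)) = (X + j)*(1/(2*j)) = (X + j)/(2*j))
B(R) = -3
√(s(502, 461) + B(195)) = √((½)*(502 + 461)/461 - 3) = √((½)*(1/461)*963 - 3) = √(963/922 - 3) = √(-1803/922) = I*√1662366/922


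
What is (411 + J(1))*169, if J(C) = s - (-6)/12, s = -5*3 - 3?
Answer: 133003/2 ≈ 66502.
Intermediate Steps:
s = -18 (s = -15 - 3 = -18)
J(C) = -35/2 (J(C) = -18 - (-6)/12 = -18 - 1*(-1/2) = -18 + 1/2 = -35/2)
(411 + J(1))*169 = (411 - 35/2)*169 = (787/2)*169 = 133003/2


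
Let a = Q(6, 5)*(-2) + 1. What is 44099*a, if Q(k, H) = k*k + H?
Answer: -3572019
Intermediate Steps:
Q(k, H) = H + k**2 (Q(k, H) = k**2 + H = H + k**2)
a = -81 (a = (5 + 6**2)*(-2) + 1 = (5 + 36)*(-2) + 1 = 41*(-2) + 1 = -82 + 1 = -81)
44099*a = 44099*(-81) = -3572019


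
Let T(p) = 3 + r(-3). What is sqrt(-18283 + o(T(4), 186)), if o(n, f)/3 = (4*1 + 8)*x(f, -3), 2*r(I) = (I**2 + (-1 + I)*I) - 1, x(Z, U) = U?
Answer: I*sqrt(18391) ≈ 135.61*I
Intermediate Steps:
r(I) = -1/2 + I**2/2 + I*(-1 + I)/2 (r(I) = ((I**2 + (-1 + I)*I) - 1)/2 = ((I**2 + I*(-1 + I)) - 1)/2 = (-1 + I**2 + I*(-1 + I))/2 = -1/2 + I**2/2 + I*(-1 + I)/2)
T(p) = 13 (T(p) = 3 + (-1/2 + (-3)**2 - 1/2*(-3)) = 3 + (-1/2 + 9 + 3/2) = 3 + 10 = 13)
o(n, f) = -108 (o(n, f) = 3*((4*1 + 8)*(-3)) = 3*((4 + 8)*(-3)) = 3*(12*(-3)) = 3*(-36) = -108)
sqrt(-18283 + o(T(4), 186)) = sqrt(-18283 - 108) = sqrt(-18391) = I*sqrt(18391)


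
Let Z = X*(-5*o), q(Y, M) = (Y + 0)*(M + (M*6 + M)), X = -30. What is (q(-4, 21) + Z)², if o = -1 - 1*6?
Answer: 2965284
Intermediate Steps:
o = -7 (o = -1 - 6 = -7)
q(Y, M) = 8*M*Y (q(Y, M) = Y*(M + (6*M + M)) = Y*(M + 7*M) = Y*(8*M) = 8*M*Y)
Z = -1050 (Z = -(-150)*(-7) = -30*35 = -1050)
(q(-4, 21) + Z)² = (8*21*(-4) - 1050)² = (-672 - 1050)² = (-1722)² = 2965284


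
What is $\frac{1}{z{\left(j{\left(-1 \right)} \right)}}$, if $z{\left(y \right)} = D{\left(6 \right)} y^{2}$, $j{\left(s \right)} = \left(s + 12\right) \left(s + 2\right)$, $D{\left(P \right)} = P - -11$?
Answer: $\frac{1}{2057} \approx 0.00048614$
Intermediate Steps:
$D{\left(P \right)} = 11 + P$ ($D{\left(P \right)} = P + 11 = 11 + P$)
$j{\left(s \right)} = \left(2 + s\right) \left(12 + s\right)$ ($j{\left(s \right)} = \left(12 + s\right) \left(2 + s\right) = \left(2 + s\right) \left(12 + s\right)$)
$z{\left(y \right)} = 17 y^{2}$ ($z{\left(y \right)} = \left(11 + 6\right) y^{2} = 17 y^{2}$)
$\frac{1}{z{\left(j{\left(-1 \right)} \right)}} = \frac{1}{17 \left(24 + \left(-1\right)^{2} + 14 \left(-1\right)\right)^{2}} = \frac{1}{17 \left(24 + 1 - 14\right)^{2}} = \frac{1}{17 \cdot 11^{2}} = \frac{1}{17 \cdot 121} = \frac{1}{2057}$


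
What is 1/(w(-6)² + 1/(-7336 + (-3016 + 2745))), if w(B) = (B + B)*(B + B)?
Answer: 7607/157738751 ≈ 4.8225e-5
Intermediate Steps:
w(B) = 4*B² (w(B) = (2*B)*(2*B) = 4*B²)
1/(w(-6)² + 1/(-7336 + (-3016 + 2745))) = 1/((4*(-6)²)² + 1/(-7336 + (-3016 + 2745))) = 1/((4*36)² + 1/(-7336 - 271)) = 1/(144² + 1/(-7607)) = 1/(20736 - 1/7607) = 1/(157738751/7607) = 7607/157738751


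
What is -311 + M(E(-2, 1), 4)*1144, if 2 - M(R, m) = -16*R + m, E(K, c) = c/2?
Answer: 6553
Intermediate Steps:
E(K, c) = c/2 (E(K, c) = c*(1/2) = c/2)
M(R, m) = 2 - m + 16*R (M(R, m) = 2 - (-16*R + m) = 2 - (m - 16*R) = 2 + (-m + 16*R) = 2 - m + 16*R)
-311 + M(E(-2, 1), 4)*1144 = -311 + (2 - 1*4 + 16*((1/2)*1))*1144 = -311 + (2 - 4 + 16*(1/2))*1144 = -311 + (2 - 4 + 8)*1144 = -311 + 6*1144 = -311 + 6864 = 6553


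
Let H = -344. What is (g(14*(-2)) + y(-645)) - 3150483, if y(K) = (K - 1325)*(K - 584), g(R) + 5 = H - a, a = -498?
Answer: -729204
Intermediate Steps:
g(R) = 149 (g(R) = -5 + (-344 - 1*(-498)) = -5 + (-344 + 498) = -5 + 154 = 149)
y(K) = (-1325 + K)*(-584 + K)
(g(14*(-2)) + y(-645)) - 3150483 = (149 + (773800 + (-645)² - 1909*(-645))) - 3150483 = (149 + (773800 + 416025 + 1231305)) - 3150483 = (149 + 2421130) - 3150483 = 2421279 - 3150483 = -729204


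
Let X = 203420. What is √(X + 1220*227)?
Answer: 2*√120090 ≈ 693.08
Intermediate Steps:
√(X + 1220*227) = √(203420 + 1220*227) = √(203420 + 276940) = √480360 = 2*√120090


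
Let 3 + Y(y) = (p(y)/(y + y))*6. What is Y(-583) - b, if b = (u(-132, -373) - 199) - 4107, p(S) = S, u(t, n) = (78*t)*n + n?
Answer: -3835729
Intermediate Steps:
u(t, n) = n + 78*n*t (u(t, n) = 78*n*t + n = n + 78*n*t)
Y(y) = 0 (Y(y) = -3 + (y/(y + y))*6 = -3 + (y/((2*y)))*6 = -3 + ((1/(2*y))*y)*6 = -3 + (½)*6 = -3 + 3 = 0)
b = 3835729 (b = (-373*(1 + 78*(-132)) - 199) - 4107 = (-373*(1 - 10296) - 199) - 4107 = (-373*(-10295) - 199) - 4107 = (3840035 - 199) - 4107 = 3839836 - 4107 = 3835729)
Y(-583) - b = 0 - 1*3835729 = 0 - 3835729 = -3835729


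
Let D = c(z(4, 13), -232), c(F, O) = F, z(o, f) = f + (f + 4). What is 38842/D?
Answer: 19421/15 ≈ 1294.7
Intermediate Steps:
z(o, f) = 4 + 2*f (z(o, f) = f + (4 + f) = 4 + 2*f)
D = 30 (D = 4 + 2*13 = 4 + 26 = 30)
38842/D = 38842/30 = 38842*(1/30) = 19421/15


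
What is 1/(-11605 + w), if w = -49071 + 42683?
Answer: -1/17993 ≈ -5.5577e-5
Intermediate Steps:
w = -6388
1/(-11605 + w) = 1/(-11605 - 6388) = 1/(-17993) = -1/17993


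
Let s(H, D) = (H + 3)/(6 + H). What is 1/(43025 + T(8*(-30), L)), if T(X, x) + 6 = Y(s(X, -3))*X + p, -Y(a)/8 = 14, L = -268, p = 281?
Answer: 1/70180 ≈ 1.4249e-5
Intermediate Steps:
s(H, D) = (3 + H)/(6 + H)
Y(a) = -112 (Y(a) = -8*14 = -112)
T(X, x) = 275 - 112*X (T(X, x) = -6 + (-112*X + 281) = -6 + (281 - 112*X) = 275 - 112*X)
1/(43025 + T(8*(-30), L)) = 1/(43025 + (275 - 896*(-30))) = 1/(43025 + (275 - 112*(-240))) = 1/(43025 + (275 + 26880)) = 1/(43025 + 27155) = 1/70180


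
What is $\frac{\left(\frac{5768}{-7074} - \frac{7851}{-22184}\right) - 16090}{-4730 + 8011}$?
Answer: $- \frac{1262534970389}{257443035048} \approx -4.9041$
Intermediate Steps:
$\frac{\left(\frac{5768}{-7074} - \frac{7851}{-22184}\right) - 16090}{-4730 + 8011} = \frac{\left(5768 \left(- \frac{1}{7074}\right) - - \frac{7851}{22184}\right) - 16090}{3281} = \left(\left(- \frac{2884}{3537} + \frac{7851}{22184}\right) - 16090\right) \frac{1}{3281} = \left(- \frac{36209669}{78464808} - 16090\right) \frac{1}{3281} = \left(- \frac{1262534970389}{78464808}\right) \frac{1}{3281} = - \frac{1262534970389}{257443035048}$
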